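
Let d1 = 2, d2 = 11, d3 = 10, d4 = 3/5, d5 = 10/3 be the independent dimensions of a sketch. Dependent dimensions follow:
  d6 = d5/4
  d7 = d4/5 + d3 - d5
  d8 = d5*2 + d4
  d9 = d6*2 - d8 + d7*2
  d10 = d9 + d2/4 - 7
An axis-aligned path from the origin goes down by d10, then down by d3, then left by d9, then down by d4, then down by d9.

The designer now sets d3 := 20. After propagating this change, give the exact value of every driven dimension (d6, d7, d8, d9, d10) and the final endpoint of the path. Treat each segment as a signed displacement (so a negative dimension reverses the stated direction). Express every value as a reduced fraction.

Apply edit: d3 := 20
  d6 = d5/4 = 5/6
  d7 = d4/5 + d3 - d5 = 1259/75
  d8 = d5*2 + d4 = 109/15
  d9 = d6*2 - d8 + d7*2 = 2098/75
  d10 = d9 + d2/4 - 7 = 7117/300
Walk from origin (0, 0):
  seg 1: down by d10 = 7117/300 → (0, -7117/300)
  seg 2: down by d3 = 20 → (0, -13117/300)
  seg 3: left by d9 = 2098/75 → (-2098/75, -13117/300)
  seg 4: down by d4 = 3/5 → (-2098/75, -13297/300)
  seg 5: down by d9 = 2098/75 → (-2098/75, -21689/300)

d6 = 5/6
d7 = 1259/75
d8 = 109/15
d9 = 2098/75
d10 = 7117/300
endpoint = (-2098/75, -21689/300)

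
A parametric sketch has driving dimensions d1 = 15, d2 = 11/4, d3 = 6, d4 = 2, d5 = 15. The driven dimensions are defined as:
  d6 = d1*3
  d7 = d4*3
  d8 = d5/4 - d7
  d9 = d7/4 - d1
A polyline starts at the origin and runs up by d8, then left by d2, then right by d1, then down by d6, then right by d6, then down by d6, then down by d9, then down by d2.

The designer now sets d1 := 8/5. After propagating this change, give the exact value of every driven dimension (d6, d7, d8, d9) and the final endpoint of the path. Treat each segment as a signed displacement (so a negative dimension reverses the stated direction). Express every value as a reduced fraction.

d6 = 24/5
d7 = 6
d8 = -9/4
d9 = -1/10
endpoint = (73/20, -29/2)

Apply edit: d1 := 8/5
  d6 = d1*3 = 24/5
  d7 = d4*3 = 6
  d8 = d5/4 - d7 = -9/4
  d9 = d7/4 - d1 = -1/10
Walk from origin (0, 0):
  seg 1: up by d8 = -9/4 → (0, -9/4)
  seg 2: left by d2 = 11/4 → (-11/4, -9/4)
  seg 3: right by d1 = 8/5 → (-23/20, -9/4)
  seg 4: down by d6 = 24/5 → (-23/20, -141/20)
  seg 5: right by d6 = 24/5 → (73/20, -141/20)
  seg 6: down by d6 = 24/5 → (73/20, -237/20)
  seg 7: down by d9 = -1/10 → (73/20, -47/4)
  seg 8: down by d2 = 11/4 → (73/20, -29/2)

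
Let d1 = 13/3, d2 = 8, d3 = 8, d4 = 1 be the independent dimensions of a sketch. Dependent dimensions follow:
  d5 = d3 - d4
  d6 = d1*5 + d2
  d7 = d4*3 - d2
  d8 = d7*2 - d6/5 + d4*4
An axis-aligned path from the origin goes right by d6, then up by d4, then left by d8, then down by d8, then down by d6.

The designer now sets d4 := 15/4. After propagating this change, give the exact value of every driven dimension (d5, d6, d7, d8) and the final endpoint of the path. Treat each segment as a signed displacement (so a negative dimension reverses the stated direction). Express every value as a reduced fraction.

Apply edit: d4 := 15/4
  d5 = d3 - d4 = 17/4
  d6 = d1*5 + d2 = 89/3
  d7 = d4*3 - d2 = 13/4
  d8 = d7*2 - d6/5 + d4*4 = 467/30
Walk from origin (0, 0):
  seg 1: right by d6 = 89/3 → (89/3, 0)
  seg 2: up by d4 = 15/4 → (89/3, 15/4)
  seg 3: left by d8 = 467/30 → (141/10, 15/4)
  seg 4: down by d8 = 467/30 → (141/10, -709/60)
  seg 5: down by d6 = 89/3 → (141/10, -2489/60)

d5 = 17/4
d6 = 89/3
d7 = 13/4
d8 = 467/30
endpoint = (141/10, -2489/60)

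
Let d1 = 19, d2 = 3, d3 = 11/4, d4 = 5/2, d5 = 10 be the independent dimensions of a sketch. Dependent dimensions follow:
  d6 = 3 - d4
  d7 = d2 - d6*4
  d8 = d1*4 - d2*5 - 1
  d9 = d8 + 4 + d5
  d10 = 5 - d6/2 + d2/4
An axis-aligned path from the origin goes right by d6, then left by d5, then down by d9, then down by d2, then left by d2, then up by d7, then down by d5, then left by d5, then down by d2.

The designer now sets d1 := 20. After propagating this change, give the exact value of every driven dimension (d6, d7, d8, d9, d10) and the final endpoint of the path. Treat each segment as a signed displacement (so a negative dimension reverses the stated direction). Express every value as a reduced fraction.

d6 = 1/2
d7 = 1
d8 = 64
d9 = 78
d10 = 11/2
endpoint = (-45/2, -93)

Apply edit: d1 := 20
  d6 = 3 - d4 = 1/2
  d7 = d2 - d6*4 = 1
  d8 = d1*4 - d2*5 - 1 = 64
  d9 = d8 + 4 + d5 = 78
  d10 = 5 - d6/2 + d2/4 = 11/2
Walk from origin (0, 0):
  seg 1: right by d6 = 1/2 → (1/2, 0)
  seg 2: left by d5 = 10 → (-19/2, 0)
  seg 3: down by d9 = 78 → (-19/2, -78)
  seg 4: down by d2 = 3 → (-19/2, -81)
  seg 5: left by d2 = 3 → (-25/2, -81)
  seg 6: up by d7 = 1 → (-25/2, -80)
  seg 7: down by d5 = 10 → (-25/2, -90)
  seg 8: left by d5 = 10 → (-45/2, -90)
  seg 9: down by d2 = 3 → (-45/2, -93)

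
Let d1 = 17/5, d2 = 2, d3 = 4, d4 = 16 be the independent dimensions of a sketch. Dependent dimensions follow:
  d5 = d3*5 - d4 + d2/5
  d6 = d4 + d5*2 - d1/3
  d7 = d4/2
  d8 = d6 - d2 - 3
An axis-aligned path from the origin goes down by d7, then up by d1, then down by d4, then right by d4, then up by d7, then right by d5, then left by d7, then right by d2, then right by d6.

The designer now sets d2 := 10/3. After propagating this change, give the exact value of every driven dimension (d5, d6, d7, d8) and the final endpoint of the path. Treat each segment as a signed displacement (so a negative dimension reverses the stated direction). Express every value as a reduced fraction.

Apply edit: d2 := 10/3
  d5 = d3*5 - d4 + d2/5 = 14/3
  d6 = d4 + d5*2 - d1/3 = 121/5
  d7 = d4/2 = 8
  d8 = d6 - d2 - 3 = 268/15
Walk from origin (0, 0):
  seg 1: down by d7 = 8 → (0, -8)
  seg 2: up by d1 = 17/5 → (0, -23/5)
  seg 3: down by d4 = 16 → (0, -103/5)
  seg 4: right by d4 = 16 → (16, -103/5)
  seg 5: up by d7 = 8 → (16, -63/5)
  seg 6: right by d5 = 14/3 → (62/3, -63/5)
  seg 7: left by d7 = 8 → (38/3, -63/5)
  seg 8: right by d2 = 10/3 → (16, -63/5)
  seg 9: right by d6 = 121/5 → (201/5, -63/5)

d5 = 14/3
d6 = 121/5
d7 = 8
d8 = 268/15
endpoint = (201/5, -63/5)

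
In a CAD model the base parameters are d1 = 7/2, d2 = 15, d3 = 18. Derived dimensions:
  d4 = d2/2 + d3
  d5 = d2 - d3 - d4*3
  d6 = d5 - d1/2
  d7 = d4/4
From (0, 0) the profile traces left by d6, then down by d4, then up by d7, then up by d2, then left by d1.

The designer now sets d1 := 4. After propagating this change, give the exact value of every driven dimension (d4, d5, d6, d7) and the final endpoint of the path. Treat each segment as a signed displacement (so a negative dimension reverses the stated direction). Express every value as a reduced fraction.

Apply edit: d1 := 4
  d4 = d2/2 + d3 = 51/2
  d5 = d2 - d3 - d4*3 = -159/2
  d6 = d5 - d1/2 = -163/2
  d7 = d4/4 = 51/8
Walk from origin (0, 0):
  seg 1: left by d6 = -163/2 → (163/2, 0)
  seg 2: down by d4 = 51/2 → (163/2, -51/2)
  seg 3: up by d7 = 51/8 → (163/2, -153/8)
  seg 4: up by d2 = 15 → (163/2, -33/8)
  seg 5: left by d1 = 4 → (155/2, -33/8)

d4 = 51/2
d5 = -159/2
d6 = -163/2
d7 = 51/8
endpoint = (155/2, -33/8)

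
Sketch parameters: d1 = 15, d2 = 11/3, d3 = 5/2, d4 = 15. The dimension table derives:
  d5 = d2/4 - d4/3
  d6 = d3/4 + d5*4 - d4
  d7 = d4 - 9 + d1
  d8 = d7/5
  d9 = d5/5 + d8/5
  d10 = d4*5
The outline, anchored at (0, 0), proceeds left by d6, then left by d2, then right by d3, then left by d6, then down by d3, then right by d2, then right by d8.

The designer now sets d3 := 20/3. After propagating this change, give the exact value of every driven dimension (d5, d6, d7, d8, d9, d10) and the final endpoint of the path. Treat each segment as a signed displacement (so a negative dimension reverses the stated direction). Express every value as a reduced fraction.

d5 = -49/12
d6 = -89/3
d7 = 21
d8 = 21/5
d9 = 7/300
d10 = 75
endpoint = (351/5, -20/3)

Apply edit: d3 := 20/3
  d5 = d2/4 - d4/3 = -49/12
  d6 = d3/4 + d5*4 - d4 = -89/3
  d7 = d4 - 9 + d1 = 21
  d8 = d7/5 = 21/5
  d9 = d5/5 + d8/5 = 7/300
  d10 = d4*5 = 75
Walk from origin (0, 0):
  seg 1: left by d6 = -89/3 → (89/3, 0)
  seg 2: left by d2 = 11/3 → (26, 0)
  seg 3: right by d3 = 20/3 → (98/3, 0)
  seg 4: left by d6 = -89/3 → (187/3, 0)
  seg 5: down by d3 = 20/3 → (187/3, -20/3)
  seg 6: right by d2 = 11/3 → (66, -20/3)
  seg 7: right by d8 = 21/5 → (351/5, -20/3)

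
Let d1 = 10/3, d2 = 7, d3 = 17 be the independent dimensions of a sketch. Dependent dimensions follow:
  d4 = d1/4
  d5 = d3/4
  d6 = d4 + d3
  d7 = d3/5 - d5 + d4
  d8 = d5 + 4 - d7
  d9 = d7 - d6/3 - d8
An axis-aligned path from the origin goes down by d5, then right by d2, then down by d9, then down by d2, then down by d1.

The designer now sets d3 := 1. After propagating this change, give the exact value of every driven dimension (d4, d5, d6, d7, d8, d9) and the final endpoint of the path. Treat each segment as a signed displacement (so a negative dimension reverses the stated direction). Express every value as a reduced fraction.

Apply edit: d3 := 1
  d4 = d1/4 = 5/6
  d5 = d3/4 = 1/4
  d6 = d4 + d3 = 11/6
  d7 = d3/5 - d5 + d4 = 47/60
  d8 = d5 + 4 - d7 = 52/15
  d9 = d7 - d6/3 - d8 = -593/180
Walk from origin (0, 0):
  seg 1: down by d5 = 1/4 → (0, -1/4)
  seg 2: right by d2 = 7 → (7, -1/4)
  seg 3: down by d9 = -593/180 → (7, 137/45)
  seg 4: down by d2 = 7 → (7, -178/45)
  seg 5: down by d1 = 10/3 → (7, -328/45)

d4 = 5/6
d5 = 1/4
d6 = 11/6
d7 = 47/60
d8 = 52/15
d9 = -593/180
endpoint = (7, -328/45)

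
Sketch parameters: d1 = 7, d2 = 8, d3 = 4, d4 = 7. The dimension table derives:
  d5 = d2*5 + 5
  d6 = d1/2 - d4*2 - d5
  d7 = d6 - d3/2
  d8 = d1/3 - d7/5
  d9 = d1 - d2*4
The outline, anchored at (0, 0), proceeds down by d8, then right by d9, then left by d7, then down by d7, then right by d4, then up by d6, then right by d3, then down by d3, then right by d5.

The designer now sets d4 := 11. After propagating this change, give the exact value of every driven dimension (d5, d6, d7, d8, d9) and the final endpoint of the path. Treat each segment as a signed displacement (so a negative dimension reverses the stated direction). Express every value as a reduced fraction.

Apply edit: d4 := 11
  d5 = d2*5 + 5 = 45
  d6 = d1/2 - d4*2 - d5 = -127/2
  d7 = d6 - d3/2 = -131/2
  d8 = d1/3 - d7/5 = 463/30
  d9 = d1 - d2*4 = -25
Walk from origin (0, 0):
  seg 1: down by d8 = 463/30 → (0, -463/30)
  seg 2: right by d9 = -25 → (-25, -463/30)
  seg 3: left by d7 = -131/2 → (81/2, -463/30)
  seg 4: down by d7 = -131/2 → (81/2, 751/15)
  seg 5: right by d4 = 11 → (103/2, 751/15)
  seg 6: up by d6 = -127/2 → (103/2, -403/30)
  seg 7: right by d3 = 4 → (111/2, -403/30)
  seg 8: down by d3 = 4 → (111/2, -523/30)
  seg 9: right by d5 = 45 → (201/2, -523/30)

d5 = 45
d6 = -127/2
d7 = -131/2
d8 = 463/30
d9 = -25
endpoint = (201/2, -523/30)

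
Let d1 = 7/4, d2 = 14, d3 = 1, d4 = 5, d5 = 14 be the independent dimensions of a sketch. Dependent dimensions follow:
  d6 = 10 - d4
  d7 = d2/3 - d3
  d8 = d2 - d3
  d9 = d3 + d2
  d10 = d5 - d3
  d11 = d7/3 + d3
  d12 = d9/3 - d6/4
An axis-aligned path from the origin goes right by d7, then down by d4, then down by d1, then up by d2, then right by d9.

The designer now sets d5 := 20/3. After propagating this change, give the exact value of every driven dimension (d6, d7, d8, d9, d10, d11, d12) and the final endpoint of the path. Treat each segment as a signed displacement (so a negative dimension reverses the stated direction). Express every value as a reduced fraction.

Apply edit: d5 := 20/3
  d6 = 10 - d4 = 5
  d7 = d2/3 - d3 = 11/3
  d8 = d2 - d3 = 13
  d9 = d3 + d2 = 15
  d10 = d5 - d3 = 17/3
  d11 = d7/3 + d3 = 20/9
  d12 = d9/3 - d6/4 = 15/4
Walk from origin (0, 0):
  seg 1: right by d7 = 11/3 → (11/3, 0)
  seg 2: down by d4 = 5 → (11/3, -5)
  seg 3: down by d1 = 7/4 → (11/3, -27/4)
  seg 4: up by d2 = 14 → (11/3, 29/4)
  seg 5: right by d9 = 15 → (56/3, 29/4)

d6 = 5
d7 = 11/3
d8 = 13
d9 = 15
d10 = 17/3
d11 = 20/9
d12 = 15/4
endpoint = (56/3, 29/4)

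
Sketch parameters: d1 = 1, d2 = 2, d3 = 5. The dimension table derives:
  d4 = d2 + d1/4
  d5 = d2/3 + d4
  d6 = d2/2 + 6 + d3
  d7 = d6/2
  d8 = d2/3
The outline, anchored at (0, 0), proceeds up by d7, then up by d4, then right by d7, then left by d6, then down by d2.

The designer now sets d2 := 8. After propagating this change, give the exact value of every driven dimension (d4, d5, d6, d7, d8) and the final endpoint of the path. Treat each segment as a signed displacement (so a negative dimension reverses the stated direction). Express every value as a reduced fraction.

d4 = 33/4
d5 = 131/12
d6 = 15
d7 = 15/2
d8 = 8/3
endpoint = (-15/2, 31/4)

Apply edit: d2 := 8
  d4 = d2 + d1/4 = 33/4
  d5 = d2/3 + d4 = 131/12
  d6 = d2/2 + 6 + d3 = 15
  d7 = d6/2 = 15/2
  d8 = d2/3 = 8/3
Walk from origin (0, 0):
  seg 1: up by d7 = 15/2 → (0, 15/2)
  seg 2: up by d4 = 33/4 → (0, 63/4)
  seg 3: right by d7 = 15/2 → (15/2, 63/4)
  seg 4: left by d6 = 15 → (-15/2, 63/4)
  seg 5: down by d2 = 8 → (-15/2, 31/4)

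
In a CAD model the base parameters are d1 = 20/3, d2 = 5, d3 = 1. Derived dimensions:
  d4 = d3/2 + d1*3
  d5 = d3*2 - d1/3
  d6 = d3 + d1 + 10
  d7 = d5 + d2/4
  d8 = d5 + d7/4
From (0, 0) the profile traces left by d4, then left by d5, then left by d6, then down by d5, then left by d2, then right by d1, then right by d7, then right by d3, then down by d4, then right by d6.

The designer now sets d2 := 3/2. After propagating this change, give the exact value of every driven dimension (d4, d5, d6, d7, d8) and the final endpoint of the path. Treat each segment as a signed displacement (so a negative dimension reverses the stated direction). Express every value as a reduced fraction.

d4 = 41/2
d5 = -2/9
d6 = 53/3
d7 = 11/72
d8 = -53/288
endpoint = (-335/24, -365/18)

Apply edit: d2 := 3/2
  d4 = d3/2 + d1*3 = 41/2
  d5 = d3*2 - d1/3 = -2/9
  d6 = d3 + d1 + 10 = 53/3
  d7 = d5 + d2/4 = 11/72
  d8 = d5 + d7/4 = -53/288
Walk from origin (0, 0):
  seg 1: left by d4 = 41/2 → (-41/2, 0)
  seg 2: left by d5 = -2/9 → (-365/18, 0)
  seg 3: left by d6 = 53/3 → (-683/18, 0)
  seg 4: down by d5 = -2/9 → (-683/18, 2/9)
  seg 5: left by d2 = 3/2 → (-355/9, 2/9)
  seg 6: right by d1 = 20/3 → (-295/9, 2/9)
  seg 7: right by d7 = 11/72 → (-261/8, 2/9)
  seg 8: right by d3 = 1 → (-253/8, 2/9)
  seg 9: down by d4 = 41/2 → (-253/8, -365/18)
  seg 10: right by d6 = 53/3 → (-335/24, -365/18)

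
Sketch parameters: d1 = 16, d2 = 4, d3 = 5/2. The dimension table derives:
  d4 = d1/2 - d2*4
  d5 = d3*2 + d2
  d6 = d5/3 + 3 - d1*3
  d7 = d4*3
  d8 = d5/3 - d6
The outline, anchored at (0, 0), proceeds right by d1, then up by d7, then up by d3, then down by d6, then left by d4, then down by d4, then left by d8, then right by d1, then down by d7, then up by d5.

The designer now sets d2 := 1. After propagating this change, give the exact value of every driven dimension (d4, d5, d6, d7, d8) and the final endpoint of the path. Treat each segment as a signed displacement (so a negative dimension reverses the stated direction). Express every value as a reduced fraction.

d4 = 4
d5 = 6
d6 = -43
d7 = 12
d8 = 45
endpoint = (-17, 95/2)

Apply edit: d2 := 1
  d4 = d1/2 - d2*4 = 4
  d5 = d3*2 + d2 = 6
  d6 = d5/3 + 3 - d1*3 = -43
  d7 = d4*3 = 12
  d8 = d5/3 - d6 = 45
Walk from origin (0, 0):
  seg 1: right by d1 = 16 → (16, 0)
  seg 2: up by d7 = 12 → (16, 12)
  seg 3: up by d3 = 5/2 → (16, 29/2)
  seg 4: down by d6 = -43 → (16, 115/2)
  seg 5: left by d4 = 4 → (12, 115/2)
  seg 6: down by d4 = 4 → (12, 107/2)
  seg 7: left by d8 = 45 → (-33, 107/2)
  seg 8: right by d1 = 16 → (-17, 107/2)
  seg 9: down by d7 = 12 → (-17, 83/2)
  seg 10: up by d5 = 6 → (-17, 95/2)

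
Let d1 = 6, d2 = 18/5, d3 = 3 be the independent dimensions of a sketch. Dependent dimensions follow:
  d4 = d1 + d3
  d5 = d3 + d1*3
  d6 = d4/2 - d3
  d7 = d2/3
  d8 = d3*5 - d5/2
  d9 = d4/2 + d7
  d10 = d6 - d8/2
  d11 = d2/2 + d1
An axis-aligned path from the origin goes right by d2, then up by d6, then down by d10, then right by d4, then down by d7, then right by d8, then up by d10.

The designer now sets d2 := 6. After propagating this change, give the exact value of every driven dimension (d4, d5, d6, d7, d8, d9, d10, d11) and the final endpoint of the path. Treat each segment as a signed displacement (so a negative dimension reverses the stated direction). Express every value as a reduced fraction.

Apply edit: d2 := 6
  d4 = d1 + d3 = 9
  d5 = d3 + d1*3 = 21
  d6 = d4/2 - d3 = 3/2
  d7 = d2/3 = 2
  d8 = d3*5 - d5/2 = 9/2
  d9 = d4/2 + d7 = 13/2
  d10 = d6 - d8/2 = -3/4
  d11 = d2/2 + d1 = 9
Walk from origin (0, 0):
  seg 1: right by d2 = 6 → (6, 0)
  seg 2: up by d6 = 3/2 → (6, 3/2)
  seg 3: down by d10 = -3/4 → (6, 9/4)
  seg 4: right by d4 = 9 → (15, 9/4)
  seg 5: down by d7 = 2 → (15, 1/4)
  seg 6: right by d8 = 9/2 → (39/2, 1/4)
  seg 7: up by d10 = -3/4 → (39/2, -1/2)

d4 = 9
d5 = 21
d6 = 3/2
d7 = 2
d8 = 9/2
d9 = 13/2
d10 = -3/4
d11 = 9
endpoint = (39/2, -1/2)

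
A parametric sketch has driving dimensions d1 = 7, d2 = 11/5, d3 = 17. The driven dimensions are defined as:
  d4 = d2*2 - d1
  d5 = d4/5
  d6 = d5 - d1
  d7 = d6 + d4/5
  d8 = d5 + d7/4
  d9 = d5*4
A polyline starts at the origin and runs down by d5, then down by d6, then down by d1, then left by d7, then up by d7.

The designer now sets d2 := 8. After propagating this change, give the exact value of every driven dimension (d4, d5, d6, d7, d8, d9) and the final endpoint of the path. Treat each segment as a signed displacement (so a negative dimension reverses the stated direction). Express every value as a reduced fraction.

d4 = 9
d5 = 9/5
d6 = -26/5
d7 = -17/5
d8 = 19/20
d9 = 36/5
endpoint = (17/5, -7)

Apply edit: d2 := 8
  d4 = d2*2 - d1 = 9
  d5 = d4/5 = 9/5
  d6 = d5 - d1 = -26/5
  d7 = d6 + d4/5 = -17/5
  d8 = d5 + d7/4 = 19/20
  d9 = d5*4 = 36/5
Walk from origin (0, 0):
  seg 1: down by d5 = 9/5 → (0, -9/5)
  seg 2: down by d6 = -26/5 → (0, 17/5)
  seg 3: down by d1 = 7 → (0, -18/5)
  seg 4: left by d7 = -17/5 → (17/5, -18/5)
  seg 5: up by d7 = -17/5 → (17/5, -7)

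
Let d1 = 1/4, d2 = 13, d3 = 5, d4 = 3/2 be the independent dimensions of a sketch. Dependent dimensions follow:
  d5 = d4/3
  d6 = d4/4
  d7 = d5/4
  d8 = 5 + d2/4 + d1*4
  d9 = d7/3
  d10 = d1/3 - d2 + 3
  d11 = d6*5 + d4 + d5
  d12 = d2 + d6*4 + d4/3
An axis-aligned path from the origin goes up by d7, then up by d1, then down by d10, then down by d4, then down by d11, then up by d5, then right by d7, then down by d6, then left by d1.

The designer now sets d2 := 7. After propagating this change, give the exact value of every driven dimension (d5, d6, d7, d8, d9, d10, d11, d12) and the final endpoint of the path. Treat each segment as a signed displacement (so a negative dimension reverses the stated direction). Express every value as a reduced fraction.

Apply edit: d2 := 7
  d5 = d4/3 = 1/2
  d6 = d4/4 = 3/8
  d7 = d5/4 = 1/8
  d8 = 5 + d2/4 + d1*4 = 31/4
  d9 = d7/3 = 1/24
  d10 = d1/3 - d2 + 3 = -47/12
  d11 = d6*5 + d4 + d5 = 31/8
  d12 = d2 + d6*4 + d4/3 = 9
Walk from origin (0, 0):
  seg 1: up by d7 = 1/8 → (0, 1/8)
  seg 2: up by d1 = 1/4 → (0, 3/8)
  seg 3: down by d10 = -47/12 → (0, 103/24)
  seg 4: down by d4 = 3/2 → (0, 67/24)
  seg 5: down by d11 = 31/8 → (0, -13/12)
  seg 6: up by d5 = 1/2 → (0, -7/12)
  seg 7: right by d7 = 1/8 → (1/8, -7/12)
  seg 8: down by d6 = 3/8 → (1/8, -23/24)
  seg 9: left by d1 = 1/4 → (-1/8, -23/24)

d5 = 1/2
d6 = 3/8
d7 = 1/8
d8 = 31/4
d9 = 1/24
d10 = -47/12
d11 = 31/8
d12 = 9
endpoint = (-1/8, -23/24)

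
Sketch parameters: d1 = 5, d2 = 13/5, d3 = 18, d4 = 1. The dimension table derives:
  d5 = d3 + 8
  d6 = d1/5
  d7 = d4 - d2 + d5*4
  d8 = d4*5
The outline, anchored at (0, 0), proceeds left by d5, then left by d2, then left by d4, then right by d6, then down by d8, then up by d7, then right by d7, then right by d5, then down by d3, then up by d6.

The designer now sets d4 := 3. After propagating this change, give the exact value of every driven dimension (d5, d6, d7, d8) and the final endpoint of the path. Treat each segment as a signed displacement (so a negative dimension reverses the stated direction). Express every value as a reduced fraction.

d5 = 26
d6 = 1
d7 = 522/5
d8 = 15
endpoint = (499/5, 362/5)

Apply edit: d4 := 3
  d5 = d3 + 8 = 26
  d6 = d1/5 = 1
  d7 = d4 - d2 + d5*4 = 522/5
  d8 = d4*5 = 15
Walk from origin (0, 0):
  seg 1: left by d5 = 26 → (-26, 0)
  seg 2: left by d2 = 13/5 → (-143/5, 0)
  seg 3: left by d4 = 3 → (-158/5, 0)
  seg 4: right by d6 = 1 → (-153/5, 0)
  seg 5: down by d8 = 15 → (-153/5, -15)
  seg 6: up by d7 = 522/5 → (-153/5, 447/5)
  seg 7: right by d7 = 522/5 → (369/5, 447/5)
  seg 8: right by d5 = 26 → (499/5, 447/5)
  seg 9: down by d3 = 18 → (499/5, 357/5)
  seg 10: up by d6 = 1 → (499/5, 362/5)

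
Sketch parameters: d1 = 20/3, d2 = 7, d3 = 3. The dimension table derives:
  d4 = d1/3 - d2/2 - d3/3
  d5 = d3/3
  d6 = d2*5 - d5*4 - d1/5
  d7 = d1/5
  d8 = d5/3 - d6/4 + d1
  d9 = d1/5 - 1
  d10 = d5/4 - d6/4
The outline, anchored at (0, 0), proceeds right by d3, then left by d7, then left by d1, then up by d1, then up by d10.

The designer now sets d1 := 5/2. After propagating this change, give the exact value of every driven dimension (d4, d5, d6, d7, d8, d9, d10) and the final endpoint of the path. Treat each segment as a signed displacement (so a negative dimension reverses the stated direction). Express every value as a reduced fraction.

d4 = -11/3
d5 = 1
d6 = 61/2
d7 = 1/2
d8 = -115/24
d9 = -1/2
d10 = -59/8
endpoint = (0, -39/8)

Apply edit: d1 := 5/2
  d4 = d1/3 - d2/2 - d3/3 = -11/3
  d5 = d3/3 = 1
  d6 = d2*5 - d5*4 - d1/5 = 61/2
  d7 = d1/5 = 1/2
  d8 = d5/3 - d6/4 + d1 = -115/24
  d9 = d1/5 - 1 = -1/2
  d10 = d5/4 - d6/4 = -59/8
Walk from origin (0, 0):
  seg 1: right by d3 = 3 → (3, 0)
  seg 2: left by d7 = 1/2 → (5/2, 0)
  seg 3: left by d1 = 5/2 → (0, 0)
  seg 4: up by d1 = 5/2 → (0, 5/2)
  seg 5: up by d10 = -59/8 → (0, -39/8)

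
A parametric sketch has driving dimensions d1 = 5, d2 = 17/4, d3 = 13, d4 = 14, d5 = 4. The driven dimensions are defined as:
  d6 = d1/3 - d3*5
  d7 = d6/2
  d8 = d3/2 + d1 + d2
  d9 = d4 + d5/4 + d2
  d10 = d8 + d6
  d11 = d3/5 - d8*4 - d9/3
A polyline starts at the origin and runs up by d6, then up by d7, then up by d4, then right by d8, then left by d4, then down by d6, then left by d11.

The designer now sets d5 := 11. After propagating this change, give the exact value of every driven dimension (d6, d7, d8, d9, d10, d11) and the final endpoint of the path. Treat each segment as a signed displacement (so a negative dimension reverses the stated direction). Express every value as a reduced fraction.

d6 = -190/3
d7 = -95/3
d8 = 63/4
d9 = 21
d10 = -571/12
d11 = -337/5
endpoint = (1383/20, -53/3)

Apply edit: d5 := 11
  d6 = d1/3 - d3*5 = -190/3
  d7 = d6/2 = -95/3
  d8 = d3/2 + d1 + d2 = 63/4
  d9 = d4 + d5/4 + d2 = 21
  d10 = d8 + d6 = -571/12
  d11 = d3/5 - d8*4 - d9/3 = -337/5
Walk from origin (0, 0):
  seg 1: up by d6 = -190/3 → (0, -190/3)
  seg 2: up by d7 = -95/3 → (0, -95)
  seg 3: up by d4 = 14 → (0, -81)
  seg 4: right by d8 = 63/4 → (63/4, -81)
  seg 5: left by d4 = 14 → (7/4, -81)
  seg 6: down by d6 = -190/3 → (7/4, -53/3)
  seg 7: left by d11 = -337/5 → (1383/20, -53/3)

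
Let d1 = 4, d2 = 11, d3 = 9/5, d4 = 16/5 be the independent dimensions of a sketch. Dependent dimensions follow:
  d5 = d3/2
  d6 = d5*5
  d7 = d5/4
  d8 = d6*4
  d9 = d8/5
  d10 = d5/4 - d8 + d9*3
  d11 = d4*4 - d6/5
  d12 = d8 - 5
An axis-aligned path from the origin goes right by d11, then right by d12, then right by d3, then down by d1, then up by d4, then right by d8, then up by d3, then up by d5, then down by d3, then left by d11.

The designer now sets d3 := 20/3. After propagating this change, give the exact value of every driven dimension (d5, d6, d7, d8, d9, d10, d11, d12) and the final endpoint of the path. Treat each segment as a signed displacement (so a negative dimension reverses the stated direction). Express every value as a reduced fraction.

d5 = 10/3
d6 = 50/3
d7 = 5/6
d8 = 200/3
d9 = 40/3
d10 = -155/6
d11 = 142/15
d12 = 185/3
endpoint = (135, 38/15)

Apply edit: d3 := 20/3
  d5 = d3/2 = 10/3
  d6 = d5*5 = 50/3
  d7 = d5/4 = 5/6
  d8 = d6*4 = 200/3
  d9 = d8/5 = 40/3
  d10 = d5/4 - d8 + d9*3 = -155/6
  d11 = d4*4 - d6/5 = 142/15
  d12 = d8 - 5 = 185/3
Walk from origin (0, 0):
  seg 1: right by d11 = 142/15 → (142/15, 0)
  seg 2: right by d12 = 185/3 → (1067/15, 0)
  seg 3: right by d3 = 20/3 → (389/5, 0)
  seg 4: down by d1 = 4 → (389/5, -4)
  seg 5: up by d4 = 16/5 → (389/5, -4/5)
  seg 6: right by d8 = 200/3 → (2167/15, -4/5)
  seg 7: up by d3 = 20/3 → (2167/15, 88/15)
  seg 8: up by d5 = 10/3 → (2167/15, 46/5)
  seg 9: down by d3 = 20/3 → (2167/15, 38/15)
  seg 10: left by d11 = 142/15 → (135, 38/15)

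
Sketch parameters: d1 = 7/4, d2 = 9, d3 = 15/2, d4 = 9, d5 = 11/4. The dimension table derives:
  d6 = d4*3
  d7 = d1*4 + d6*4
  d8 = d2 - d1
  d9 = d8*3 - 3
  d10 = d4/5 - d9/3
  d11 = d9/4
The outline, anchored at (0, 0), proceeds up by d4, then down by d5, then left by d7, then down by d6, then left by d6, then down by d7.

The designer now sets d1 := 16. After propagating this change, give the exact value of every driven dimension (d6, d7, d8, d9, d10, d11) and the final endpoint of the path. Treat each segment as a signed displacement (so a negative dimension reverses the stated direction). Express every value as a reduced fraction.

d6 = 27
d7 = 172
d8 = -7
d9 = -24
d10 = 49/5
d11 = -6
endpoint = (-199, -771/4)

Apply edit: d1 := 16
  d6 = d4*3 = 27
  d7 = d1*4 + d6*4 = 172
  d8 = d2 - d1 = -7
  d9 = d8*3 - 3 = -24
  d10 = d4/5 - d9/3 = 49/5
  d11 = d9/4 = -6
Walk from origin (0, 0):
  seg 1: up by d4 = 9 → (0, 9)
  seg 2: down by d5 = 11/4 → (0, 25/4)
  seg 3: left by d7 = 172 → (-172, 25/4)
  seg 4: down by d6 = 27 → (-172, -83/4)
  seg 5: left by d6 = 27 → (-199, -83/4)
  seg 6: down by d7 = 172 → (-199, -771/4)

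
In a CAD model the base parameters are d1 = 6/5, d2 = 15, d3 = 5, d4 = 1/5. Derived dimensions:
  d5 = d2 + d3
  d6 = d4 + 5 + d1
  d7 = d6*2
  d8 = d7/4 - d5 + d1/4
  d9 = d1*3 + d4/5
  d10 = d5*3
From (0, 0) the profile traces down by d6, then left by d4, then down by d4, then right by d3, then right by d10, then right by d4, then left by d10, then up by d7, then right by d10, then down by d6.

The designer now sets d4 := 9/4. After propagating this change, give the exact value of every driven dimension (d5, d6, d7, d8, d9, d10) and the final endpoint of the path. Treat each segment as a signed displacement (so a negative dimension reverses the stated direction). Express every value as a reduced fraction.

d5 = 20
d6 = 169/20
d7 = 169/10
d8 = -619/40
d9 = 81/20
d10 = 60
endpoint = (65, -9/4)

Apply edit: d4 := 9/4
  d5 = d2 + d3 = 20
  d6 = d4 + 5 + d1 = 169/20
  d7 = d6*2 = 169/10
  d8 = d7/4 - d5 + d1/4 = -619/40
  d9 = d1*3 + d4/5 = 81/20
  d10 = d5*3 = 60
Walk from origin (0, 0):
  seg 1: down by d6 = 169/20 → (0, -169/20)
  seg 2: left by d4 = 9/4 → (-9/4, -169/20)
  seg 3: down by d4 = 9/4 → (-9/4, -107/10)
  seg 4: right by d3 = 5 → (11/4, -107/10)
  seg 5: right by d10 = 60 → (251/4, -107/10)
  seg 6: right by d4 = 9/4 → (65, -107/10)
  seg 7: left by d10 = 60 → (5, -107/10)
  seg 8: up by d7 = 169/10 → (5, 31/5)
  seg 9: right by d10 = 60 → (65, 31/5)
  seg 10: down by d6 = 169/20 → (65, -9/4)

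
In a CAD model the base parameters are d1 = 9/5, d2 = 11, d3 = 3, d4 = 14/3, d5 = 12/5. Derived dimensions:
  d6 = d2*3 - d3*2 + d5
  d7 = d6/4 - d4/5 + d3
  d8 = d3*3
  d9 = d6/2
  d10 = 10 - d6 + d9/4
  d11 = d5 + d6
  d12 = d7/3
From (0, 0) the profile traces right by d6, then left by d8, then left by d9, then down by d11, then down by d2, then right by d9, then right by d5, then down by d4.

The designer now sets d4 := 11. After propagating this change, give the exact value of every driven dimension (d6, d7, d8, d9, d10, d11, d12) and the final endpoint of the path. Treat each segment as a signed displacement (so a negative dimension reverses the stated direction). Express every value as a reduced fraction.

d6 = 147/5
d7 = 163/20
d8 = 9
d9 = 147/10
d10 = -629/40
d11 = 159/5
d12 = 163/60
endpoint = (114/5, -269/5)

Apply edit: d4 := 11
  d6 = d2*3 - d3*2 + d5 = 147/5
  d7 = d6/4 - d4/5 + d3 = 163/20
  d8 = d3*3 = 9
  d9 = d6/2 = 147/10
  d10 = 10 - d6 + d9/4 = -629/40
  d11 = d5 + d6 = 159/5
  d12 = d7/3 = 163/60
Walk from origin (0, 0):
  seg 1: right by d6 = 147/5 → (147/5, 0)
  seg 2: left by d8 = 9 → (102/5, 0)
  seg 3: left by d9 = 147/10 → (57/10, 0)
  seg 4: down by d11 = 159/5 → (57/10, -159/5)
  seg 5: down by d2 = 11 → (57/10, -214/5)
  seg 6: right by d9 = 147/10 → (102/5, -214/5)
  seg 7: right by d5 = 12/5 → (114/5, -214/5)
  seg 8: down by d4 = 11 → (114/5, -269/5)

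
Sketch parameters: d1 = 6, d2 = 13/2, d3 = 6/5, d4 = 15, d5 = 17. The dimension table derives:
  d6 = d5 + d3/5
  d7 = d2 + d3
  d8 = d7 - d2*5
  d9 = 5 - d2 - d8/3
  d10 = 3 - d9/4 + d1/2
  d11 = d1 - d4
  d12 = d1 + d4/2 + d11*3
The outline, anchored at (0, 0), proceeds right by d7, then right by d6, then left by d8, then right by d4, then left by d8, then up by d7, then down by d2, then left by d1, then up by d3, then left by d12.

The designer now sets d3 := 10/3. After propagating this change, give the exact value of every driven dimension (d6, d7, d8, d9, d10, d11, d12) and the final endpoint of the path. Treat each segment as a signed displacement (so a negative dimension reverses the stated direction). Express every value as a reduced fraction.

d6 = 53/3
d7 = 59/6
d8 = -68/3
d9 = 109/18
d10 = 323/72
d11 = -9
d12 = -27/2
endpoint = (286/3, 20/3)

Apply edit: d3 := 10/3
  d6 = d5 + d3/5 = 53/3
  d7 = d2 + d3 = 59/6
  d8 = d7 - d2*5 = -68/3
  d9 = 5 - d2 - d8/3 = 109/18
  d10 = 3 - d9/4 + d1/2 = 323/72
  d11 = d1 - d4 = -9
  d12 = d1 + d4/2 + d11*3 = -27/2
Walk from origin (0, 0):
  seg 1: right by d7 = 59/6 → (59/6, 0)
  seg 2: right by d6 = 53/3 → (55/2, 0)
  seg 3: left by d8 = -68/3 → (301/6, 0)
  seg 4: right by d4 = 15 → (391/6, 0)
  seg 5: left by d8 = -68/3 → (527/6, 0)
  seg 6: up by d7 = 59/6 → (527/6, 59/6)
  seg 7: down by d2 = 13/2 → (527/6, 10/3)
  seg 8: left by d1 = 6 → (491/6, 10/3)
  seg 9: up by d3 = 10/3 → (491/6, 20/3)
  seg 10: left by d12 = -27/2 → (286/3, 20/3)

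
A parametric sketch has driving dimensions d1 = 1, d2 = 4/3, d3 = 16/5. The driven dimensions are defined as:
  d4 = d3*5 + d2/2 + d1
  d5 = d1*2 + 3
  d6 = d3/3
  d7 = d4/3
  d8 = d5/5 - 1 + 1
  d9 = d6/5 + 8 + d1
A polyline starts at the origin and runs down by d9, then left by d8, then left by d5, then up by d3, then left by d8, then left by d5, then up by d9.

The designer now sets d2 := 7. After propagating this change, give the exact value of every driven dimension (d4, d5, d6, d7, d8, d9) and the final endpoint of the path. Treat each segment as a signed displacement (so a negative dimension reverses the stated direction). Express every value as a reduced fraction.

d4 = 41/2
d5 = 5
d6 = 16/15
d7 = 41/6
d8 = 1
d9 = 691/75
endpoint = (-12, 16/5)

Apply edit: d2 := 7
  d4 = d3*5 + d2/2 + d1 = 41/2
  d5 = d1*2 + 3 = 5
  d6 = d3/3 = 16/15
  d7 = d4/3 = 41/6
  d8 = d5/5 - 1 + 1 = 1
  d9 = d6/5 + 8 + d1 = 691/75
Walk from origin (0, 0):
  seg 1: down by d9 = 691/75 → (0, -691/75)
  seg 2: left by d8 = 1 → (-1, -691/75)
  seg 3: left by d5 = 5 → (-6, -691/75)
  seg 4: up by d3 = 16/5 → (-6, -451/75)
  seg 5: left by d8 = 1 → (-7, -451/75)
  seg 6: left by d5 = 5 → (-12, -451/75)
  seg 7: up by d9 = 691/75 → (-12, 16/5)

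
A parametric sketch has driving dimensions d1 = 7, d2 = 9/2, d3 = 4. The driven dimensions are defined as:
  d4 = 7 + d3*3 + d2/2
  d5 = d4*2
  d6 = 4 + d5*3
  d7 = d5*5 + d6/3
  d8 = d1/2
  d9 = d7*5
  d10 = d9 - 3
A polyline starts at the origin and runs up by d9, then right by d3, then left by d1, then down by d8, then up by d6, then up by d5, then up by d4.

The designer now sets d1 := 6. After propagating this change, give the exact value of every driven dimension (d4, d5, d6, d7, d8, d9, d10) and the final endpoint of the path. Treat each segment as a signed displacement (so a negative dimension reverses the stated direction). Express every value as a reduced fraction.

Apply edit: d1 := 6
  d4 = 7 + d3*3 + d2/2 = 85/4
  d5 = d4*2 = 85/2
  d6 = 4 + d5*3 = 263/2
  d7 = d5*5 + d6/3 = 769/3
  d8 = d1/2 = 3
  d9 = d7*5 = 3845/3
  d10 = d9 - 3 = 3836/3
Walk from origin (0, 0):
  seg 1: up by d9 = 3845/3 → (0, 3845/3)
  seg 2: right by d3 = 4 → (4, 3845/3)
  seg 3: left by d1 = 6 → (-2, 3845/3)
  seg 4: down by d8 = 3 → (-2, 3836/3)
  seg 5: up by d6 = 263/2 → (-2, 8461/6)
  seg 6: up by d5 = 85/2 → (-2, 4358/3)
  seg 7: up by d4 = 85/4 → (-2, 17687/12)

d4 = 85/4
d5 = 85/2
d6 = 263/2
d7 = 769/3
d8 = 3
d9 = 3845/3
d10 = 3836/3
endpoint = (-2, 17687/12)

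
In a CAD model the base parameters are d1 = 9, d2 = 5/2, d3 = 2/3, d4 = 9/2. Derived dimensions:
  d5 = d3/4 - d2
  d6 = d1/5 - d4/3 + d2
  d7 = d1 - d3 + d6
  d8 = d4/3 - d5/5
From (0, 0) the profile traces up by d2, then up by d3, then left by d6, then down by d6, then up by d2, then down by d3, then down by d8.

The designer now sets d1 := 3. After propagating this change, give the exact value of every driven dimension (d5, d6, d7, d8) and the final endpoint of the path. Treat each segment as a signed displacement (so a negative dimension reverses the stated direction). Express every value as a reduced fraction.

Apply edit: d1 := 3
  d5 = d3/4 - d2 = -7/3
  d6 = d1/5 - d4/3 + d2 = 8/5
  d7 = d1 - d3 + d6 = 59/15
  d8 = d4/3 - d5/5 = 59/30
Walk from origin (0, 0):
  seg 1: up by d2 = 5/2 → (0, 5/2)
  seg 2: up by d3 = 2/3 → (0, 19/6)
  seg 3: left by d6 = 8/5 → (-8/5, 19/6)
  seg 4: down by d6 = 8/5 → (-8/5, 47/30)
  seg 5: up by d2 = 5/2 → (-8/5, 61/15)
  seg 6: down by d3 = 2/3 → (-8/5, 17/5)
  seg 7: down by d8 = 59/30 → (-8/5, 43/30)

d5 = -7/3
d6 = 8/5
d7 = 59/15
d8 = 59/30
endpoint = (-8/5, 43/30)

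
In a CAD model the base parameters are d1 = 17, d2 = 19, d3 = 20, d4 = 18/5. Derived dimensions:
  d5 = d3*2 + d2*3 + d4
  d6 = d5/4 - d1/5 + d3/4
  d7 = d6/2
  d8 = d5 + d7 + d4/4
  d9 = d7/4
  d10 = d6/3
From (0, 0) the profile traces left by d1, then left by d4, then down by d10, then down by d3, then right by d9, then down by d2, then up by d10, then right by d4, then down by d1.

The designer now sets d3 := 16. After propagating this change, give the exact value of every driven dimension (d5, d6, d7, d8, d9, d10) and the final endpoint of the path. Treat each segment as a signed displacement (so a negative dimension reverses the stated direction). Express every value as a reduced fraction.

d5 = 463/5
d6 = 95/4
d7 = 95/8
d8 = 843/8
d9 = 95/32
d10 = 95/12
endpoint = (-449/32, -52)

Apply edit: d3 := 16
  d5 = d3*2 + d2*3 + d4 = 463/5
  d6 = d5/4 - d1/5 + d3/4 = 95/4
  d7 = d6/2 = 95/8
  d8 = d5 + d7 + d4/4 = 843/8
  d9 = d7/4 = 95/32
  d10 = d6/3 = 95/12
Walk from origin (0, 0):
  seg 1: left by d1 = 17 → (-17, 0)
  seg 2: left by d4 = 18/5 → (-103/5, 0)
  seg 3: down by d10 = 95/12 → (-103/5, -95/12)
  seg 4: down by d3 = 16 → (-103/5, -287/12)
  seg 5: right by d9 = 95/32 → (-2821/160, -287/12)
  seg 6: down by d2 = 19 → (-2821/160, -515/12)
  seg 7: up by d10 = 95/12 → (-2821/160, -35)
  seg 8: right by d4 = 18/5 → (-449/32, -35)
  seg 9: down by d1 = 17 → (-449/32, -52)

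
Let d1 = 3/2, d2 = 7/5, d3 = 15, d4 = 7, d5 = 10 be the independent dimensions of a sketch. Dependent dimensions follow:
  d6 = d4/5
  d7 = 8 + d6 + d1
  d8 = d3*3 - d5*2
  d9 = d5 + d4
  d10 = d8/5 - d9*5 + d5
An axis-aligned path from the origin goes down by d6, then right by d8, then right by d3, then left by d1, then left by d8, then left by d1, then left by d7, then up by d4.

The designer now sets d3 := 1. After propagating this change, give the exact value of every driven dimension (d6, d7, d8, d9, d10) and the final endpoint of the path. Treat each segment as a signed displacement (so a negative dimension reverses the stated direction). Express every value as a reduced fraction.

Apply edit: d3 := 1
  d6 = d4/5 = 7/5
  d7 = 8 + d6 + d1 = 109/10
  d8 = d3*3 - d5*2 = -17
  d9 = d5 + d4 = 17
  d10 = d8/5 - d9*5 + d5 = -392/5
Walk from origin (0, 0):
  seg 1: down by d6 = 7/5 → (0, -7/5)
  seg 2: right by d8 = -17 → (-17, -7/5)
  seg 3: right by d3 = 1 → (-16, -7/5)
  seg 4: left by d1 = 3/2 → (-35/2, -7/5)
  seg 5: left by d8 = -17 → (-1/2, -7/5)
  seg 6: left by d1 = 3/2 → (-2, -7/5)
  seg 7: left by d7 = 109/10 → (-129/10, -7/5)
  seg 8: up by d4 = 7 → (-129/10, 28/5)

d6 = 7/5
d7 = 109/10
d8 = -17
d9 = 17
d10 = -392/5
endpoint = (-129/10, 28/5)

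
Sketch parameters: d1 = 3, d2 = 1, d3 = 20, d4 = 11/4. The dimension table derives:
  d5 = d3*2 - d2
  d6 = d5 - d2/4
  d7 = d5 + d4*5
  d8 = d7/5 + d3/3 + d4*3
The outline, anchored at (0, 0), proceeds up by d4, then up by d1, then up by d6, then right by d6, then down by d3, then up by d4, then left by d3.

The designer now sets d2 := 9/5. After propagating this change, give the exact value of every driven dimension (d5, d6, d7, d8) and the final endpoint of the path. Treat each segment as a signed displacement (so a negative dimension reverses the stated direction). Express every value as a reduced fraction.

Apply edit: d2 := 9/5
  d5 = d3*2 - d2 = 191/5
  d6 = d5 - d2/4 = 151/4
  d7 = d5 + d4*5 = 1039/20
  d8 = d7/5 + d3/3 + d4*3 = 1898/75
Walk from origin (0, 0):
  seg 1: up by d4 = 11/4 → (0, 11/4)
  seg 2: up by d1 = 3 → (0, 23/4)
  seg 3: up by d6 = 151/4 → (0, 87/2)
  seg 4: right by d6 = 151/4 → (151/4, 87/2)
  seg 5: down by d3 = 20 → (151/4, 47/2)
  seg 6: up by d4 = 11/4 → (151/4, 105/4)
  seg 7: left by d3 = 20 → (71/4, 105/4)

d5 = 191/5
d6 = 151/4
d7 = 1039/20
d8 = 1898/75
endpoint = (71/4, 105/4)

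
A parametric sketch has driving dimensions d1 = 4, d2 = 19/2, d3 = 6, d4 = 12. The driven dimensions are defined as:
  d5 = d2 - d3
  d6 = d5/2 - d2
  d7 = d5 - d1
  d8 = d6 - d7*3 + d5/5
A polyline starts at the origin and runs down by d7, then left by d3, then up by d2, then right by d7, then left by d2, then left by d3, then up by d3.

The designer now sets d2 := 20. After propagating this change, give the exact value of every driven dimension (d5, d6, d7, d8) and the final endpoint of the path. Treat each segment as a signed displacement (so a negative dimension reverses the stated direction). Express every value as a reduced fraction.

Apply edit: d2 := 20
  d5 = d2 - d3 = 14
  d6 = d5/2 - d2 = -13
  d7 = d5 - d1 = 10
  d8 = d6 - d7*3 + d5/5 = -201/5
Walk from origin (0, 0):
  seg 1: down by d7 = 10 → (0, -10)
  seg 2: left by d3 = 6 → (-6, -10)
  seg 3: up by d2 = 20 → (-6, 10)
  seg 4: right by d7 = 10 → (4, 10)
  seg 5: left by d2 = 20 → (-16, 10)
  seg 6: left by d3 = 6 → (-22, 10)
  seg 7: up by d3 = 6 → (-22, 16)

d5 = 14
d6 = -13
d7 = 10
d8 = -201/5
endpoint = (-22, 16)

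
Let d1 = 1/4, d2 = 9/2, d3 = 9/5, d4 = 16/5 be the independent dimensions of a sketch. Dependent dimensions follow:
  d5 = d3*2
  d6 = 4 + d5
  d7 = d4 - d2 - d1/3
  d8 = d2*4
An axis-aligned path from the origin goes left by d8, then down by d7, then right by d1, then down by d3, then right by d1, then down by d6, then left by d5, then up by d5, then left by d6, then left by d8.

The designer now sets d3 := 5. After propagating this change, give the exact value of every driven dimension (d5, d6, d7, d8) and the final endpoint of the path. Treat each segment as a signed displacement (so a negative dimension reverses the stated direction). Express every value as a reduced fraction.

Apply edit: d3 := 5
  d5 = d3*2 = 10
  d6 = 4 + d5 = 14
  d7 = d4 - d2 - d1/3 = -83/60
  d8 = d2*4 = 18
Walk from origin (0, 0):
  seg 1: left by d8 = 18 → (-18, 0)
  seg 2: down by d7 = -83/60 → (-18, 83/60)
  seg 3: right by d1 = 1/4 → (-71/4, 83/60)
  seg 4: down by d3 = 5 → (-71/4, -217/60)
  seg 5: right by d1 = 1/4 → (-35/2, -217/60)
  seg 6: down by d6 = 14 → (-35/2, -1057/60)
  seg 7: left by d5 = 10 → (-55/2, -1057/60)
  seg 8: up by d5 = 10 → (-55/2, -457/60)
  seg 9: left by d6 = 14 → (-83/2, -457/60)
  seg 10: left by d8 = 18 → (-119/2, -457/60)

d5 = 10
d6 = 14
d7 = -83/60
d8 = 18
endpoint = (-119/2, -457/60)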